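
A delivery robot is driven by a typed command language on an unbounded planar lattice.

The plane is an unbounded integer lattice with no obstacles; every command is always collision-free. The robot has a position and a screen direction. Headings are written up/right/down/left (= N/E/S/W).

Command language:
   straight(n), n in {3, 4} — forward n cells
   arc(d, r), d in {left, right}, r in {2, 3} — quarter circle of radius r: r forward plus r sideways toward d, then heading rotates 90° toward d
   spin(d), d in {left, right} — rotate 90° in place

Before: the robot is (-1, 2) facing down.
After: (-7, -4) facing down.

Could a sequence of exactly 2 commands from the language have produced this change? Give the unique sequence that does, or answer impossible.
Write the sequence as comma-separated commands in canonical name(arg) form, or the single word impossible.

arc(right, 3), arc(left, 3)

key: order matters: swapping arc(right, 3) and arc(left, 3) lands elsewhere
t0: (-1, 2) facing down
step 1 (arc(right, 3)): (-4, -1) facing left
step 2 (arc(left, 3)): (-7, -4) facing down
all 64 alternatives checked — unique.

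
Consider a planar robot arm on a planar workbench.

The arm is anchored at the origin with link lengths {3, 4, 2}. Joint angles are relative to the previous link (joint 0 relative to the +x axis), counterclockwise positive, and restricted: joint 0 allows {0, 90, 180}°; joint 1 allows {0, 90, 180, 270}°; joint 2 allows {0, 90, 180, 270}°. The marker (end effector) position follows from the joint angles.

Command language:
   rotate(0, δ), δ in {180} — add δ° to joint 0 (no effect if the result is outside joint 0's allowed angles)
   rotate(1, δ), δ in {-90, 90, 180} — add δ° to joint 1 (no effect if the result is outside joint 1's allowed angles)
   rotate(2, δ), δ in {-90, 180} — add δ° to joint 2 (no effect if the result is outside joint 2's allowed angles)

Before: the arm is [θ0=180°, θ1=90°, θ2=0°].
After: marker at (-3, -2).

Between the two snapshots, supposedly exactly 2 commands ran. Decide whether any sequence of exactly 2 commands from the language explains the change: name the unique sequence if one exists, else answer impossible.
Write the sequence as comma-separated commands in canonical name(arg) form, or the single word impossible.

t0: [θ0=180°, θ1=90°, θ2=0°]
step 1 (rotate(2, -90)): [θ0=180°, θ1=90°, θ2=270°]
step 2 (rotate(2, -90)): [θ0=180°, θ1=90°, θ2=180°]
no rival 2-sequence matches.

rotate(2, -90), rotate(2, -90)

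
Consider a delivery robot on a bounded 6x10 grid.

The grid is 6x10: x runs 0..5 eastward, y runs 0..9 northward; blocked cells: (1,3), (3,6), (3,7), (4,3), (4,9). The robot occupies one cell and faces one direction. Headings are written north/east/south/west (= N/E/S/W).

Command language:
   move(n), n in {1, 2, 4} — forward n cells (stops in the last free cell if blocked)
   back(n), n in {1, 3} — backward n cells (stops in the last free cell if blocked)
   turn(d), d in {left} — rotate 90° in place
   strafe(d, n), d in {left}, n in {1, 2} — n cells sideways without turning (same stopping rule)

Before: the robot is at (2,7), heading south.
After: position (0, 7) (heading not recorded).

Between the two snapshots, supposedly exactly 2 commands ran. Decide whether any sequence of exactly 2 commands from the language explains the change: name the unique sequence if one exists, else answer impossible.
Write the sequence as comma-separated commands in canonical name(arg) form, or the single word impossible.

turn(left), back(3)

key: order matters: swapping turn(left) and back(3) lands elsewhere
start: at (2,7), heading south
[1] after turn(left): at (2,7), heading east
[2] after back(3): at (0,7), heading east
no rival 2-sequence matches.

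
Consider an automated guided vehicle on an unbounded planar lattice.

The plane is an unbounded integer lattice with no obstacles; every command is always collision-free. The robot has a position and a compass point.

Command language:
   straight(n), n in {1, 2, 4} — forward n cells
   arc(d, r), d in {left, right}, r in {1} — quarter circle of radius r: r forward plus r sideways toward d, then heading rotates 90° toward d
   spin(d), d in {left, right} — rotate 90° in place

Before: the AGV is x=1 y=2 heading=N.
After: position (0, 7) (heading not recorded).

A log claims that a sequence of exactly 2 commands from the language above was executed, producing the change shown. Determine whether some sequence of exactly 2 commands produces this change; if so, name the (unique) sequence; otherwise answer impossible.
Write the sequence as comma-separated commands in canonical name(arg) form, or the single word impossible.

straight(4), arc(left, 1)

key: running arc(left, 1) before straight(4) would end elsewhere — order is forced
from: x=1 y=2 heading=N
1. straight(4) → x=1 y=6 heading=N
2. arc(left, 1) → x=0 y=7 heading=W
no rival 2-sequence matches.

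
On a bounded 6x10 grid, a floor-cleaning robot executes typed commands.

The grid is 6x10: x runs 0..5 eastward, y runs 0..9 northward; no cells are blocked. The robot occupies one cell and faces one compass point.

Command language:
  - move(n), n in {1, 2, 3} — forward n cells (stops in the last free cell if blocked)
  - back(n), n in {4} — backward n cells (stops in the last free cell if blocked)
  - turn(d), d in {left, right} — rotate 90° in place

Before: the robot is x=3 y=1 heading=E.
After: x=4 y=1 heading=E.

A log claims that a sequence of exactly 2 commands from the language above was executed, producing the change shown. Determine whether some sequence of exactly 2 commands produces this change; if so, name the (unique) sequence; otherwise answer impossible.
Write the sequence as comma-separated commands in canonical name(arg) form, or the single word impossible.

impossible

checked all 2-command options: none fits.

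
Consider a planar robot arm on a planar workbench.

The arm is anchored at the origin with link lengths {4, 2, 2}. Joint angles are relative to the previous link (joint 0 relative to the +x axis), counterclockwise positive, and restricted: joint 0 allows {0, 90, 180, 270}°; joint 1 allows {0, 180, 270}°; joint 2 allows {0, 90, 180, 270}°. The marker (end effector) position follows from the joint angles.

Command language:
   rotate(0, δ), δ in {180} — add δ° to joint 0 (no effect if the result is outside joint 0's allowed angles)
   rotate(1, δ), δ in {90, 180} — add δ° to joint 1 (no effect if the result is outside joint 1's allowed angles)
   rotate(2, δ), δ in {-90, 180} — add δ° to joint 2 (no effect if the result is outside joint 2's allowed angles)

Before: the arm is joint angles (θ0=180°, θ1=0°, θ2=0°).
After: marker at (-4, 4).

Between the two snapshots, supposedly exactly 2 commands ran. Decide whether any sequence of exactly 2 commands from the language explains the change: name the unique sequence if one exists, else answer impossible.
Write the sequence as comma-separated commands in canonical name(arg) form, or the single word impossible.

key: running rotate(1, 90) before rotate(1, 180) would end elsewhere — order is forced
t0: joint angles (θ0=180°, θ1=0°, θ2=0°)
1. rotate(1, 180) → joint angles (θ0=180°, θ1=180°, θ2=0°)
2. rotate(1, 90) → joint angles (θ0=180°, θ1=270°, θ2=0°)
uniquely the one of 25 2-step routes that fits.

rotate(1, 180), rotate(1, 90)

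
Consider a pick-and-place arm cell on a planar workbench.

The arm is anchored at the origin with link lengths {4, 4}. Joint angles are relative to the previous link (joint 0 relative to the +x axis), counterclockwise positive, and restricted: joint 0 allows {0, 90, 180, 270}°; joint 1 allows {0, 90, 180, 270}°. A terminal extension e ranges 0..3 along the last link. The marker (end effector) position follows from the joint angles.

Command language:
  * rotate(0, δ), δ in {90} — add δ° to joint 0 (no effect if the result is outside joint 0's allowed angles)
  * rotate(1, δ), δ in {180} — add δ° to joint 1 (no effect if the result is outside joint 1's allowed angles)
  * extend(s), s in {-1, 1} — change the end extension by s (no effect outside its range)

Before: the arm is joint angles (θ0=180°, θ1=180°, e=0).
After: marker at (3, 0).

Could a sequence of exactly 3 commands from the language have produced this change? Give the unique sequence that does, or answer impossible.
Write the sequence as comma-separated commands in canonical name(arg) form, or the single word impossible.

start: joint angles (θ0=180°, θ1=180°, e=0)
t=1 extend(1) ⇒ joint angles (θ0=180°, θ1=180°, e=1)
t=2 extend(1) ⇒ joint angles (θ0=180°, θ1=180°, e=2)
t=3 extend(1) ⇒ joint angles (θ0=180°, θ1=180°, e=3)
no rival 3-sequence matches.

extend(1), extend(1), extend(1)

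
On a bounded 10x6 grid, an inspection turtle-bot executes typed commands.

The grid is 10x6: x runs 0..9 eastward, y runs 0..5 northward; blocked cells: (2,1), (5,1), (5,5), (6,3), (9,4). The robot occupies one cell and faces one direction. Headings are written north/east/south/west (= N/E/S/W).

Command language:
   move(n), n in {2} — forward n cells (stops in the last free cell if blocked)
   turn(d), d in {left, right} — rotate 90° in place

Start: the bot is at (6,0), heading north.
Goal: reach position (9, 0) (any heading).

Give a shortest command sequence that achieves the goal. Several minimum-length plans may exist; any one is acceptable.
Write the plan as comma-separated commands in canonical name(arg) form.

turn(right), move(2), move(2)

from: at (6,0), heading north
1. turn(right) → at (6,0), heading east
2. move(2) → at (8,0), heading east
3. move(2) → at (9,0), heading east
no 2-step plan works, so 3 is optimal.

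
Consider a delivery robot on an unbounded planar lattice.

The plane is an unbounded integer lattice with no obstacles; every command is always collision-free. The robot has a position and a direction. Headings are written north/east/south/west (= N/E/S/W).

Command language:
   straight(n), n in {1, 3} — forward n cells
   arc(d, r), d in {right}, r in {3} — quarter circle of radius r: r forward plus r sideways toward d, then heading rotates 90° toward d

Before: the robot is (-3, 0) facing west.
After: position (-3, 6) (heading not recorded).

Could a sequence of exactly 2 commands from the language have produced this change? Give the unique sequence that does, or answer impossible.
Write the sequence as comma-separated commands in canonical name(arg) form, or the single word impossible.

from: (-3, 0) facing west
t=1 arc(right, 3) ⇒ (-6, 3) facing north
t=2 arc(right, 3) ⇒ (-3, 6) facing east
uniquely the one of 9 2-step routes that fits.

arc(right, 3), arc(right, 3)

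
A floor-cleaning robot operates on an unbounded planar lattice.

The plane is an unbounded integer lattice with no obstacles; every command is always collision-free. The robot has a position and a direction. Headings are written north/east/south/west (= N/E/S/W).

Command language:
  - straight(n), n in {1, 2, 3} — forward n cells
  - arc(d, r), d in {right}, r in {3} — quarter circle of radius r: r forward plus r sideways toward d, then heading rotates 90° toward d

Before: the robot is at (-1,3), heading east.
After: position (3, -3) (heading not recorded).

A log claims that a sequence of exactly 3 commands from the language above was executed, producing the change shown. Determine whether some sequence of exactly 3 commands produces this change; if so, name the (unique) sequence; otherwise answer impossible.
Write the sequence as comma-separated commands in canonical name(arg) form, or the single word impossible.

straight(1), arc(right, 3), straight(3)

key: order matters: swapping straight(1) and straight(3) lands elsewhere
start: at (-1,3), heading east
t=1 straight(1) ⇒ at (0,3), heading east
t=2 arc(right, 3) ⇒ at (3,0), heading south
t=3 straight(3) ⇒ at (3,-3), heading south
uniquely the one of 64 3-step routes that fits.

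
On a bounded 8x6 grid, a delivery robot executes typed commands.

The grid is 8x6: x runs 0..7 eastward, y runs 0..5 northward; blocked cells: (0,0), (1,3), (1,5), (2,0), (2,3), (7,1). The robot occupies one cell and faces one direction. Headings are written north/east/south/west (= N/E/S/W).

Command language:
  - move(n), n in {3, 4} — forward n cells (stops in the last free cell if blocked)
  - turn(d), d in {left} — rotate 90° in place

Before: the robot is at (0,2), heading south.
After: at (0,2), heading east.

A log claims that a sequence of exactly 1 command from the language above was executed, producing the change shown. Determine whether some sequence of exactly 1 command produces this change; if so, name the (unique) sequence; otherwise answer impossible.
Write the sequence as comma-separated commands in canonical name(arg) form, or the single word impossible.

key: parked at (0,2) the whole time — nothing moves the robot
start: at (0,2), heading south
1. turn(left) → at (0,2), heading east
no other 1-command option fits: unique.

turn(left)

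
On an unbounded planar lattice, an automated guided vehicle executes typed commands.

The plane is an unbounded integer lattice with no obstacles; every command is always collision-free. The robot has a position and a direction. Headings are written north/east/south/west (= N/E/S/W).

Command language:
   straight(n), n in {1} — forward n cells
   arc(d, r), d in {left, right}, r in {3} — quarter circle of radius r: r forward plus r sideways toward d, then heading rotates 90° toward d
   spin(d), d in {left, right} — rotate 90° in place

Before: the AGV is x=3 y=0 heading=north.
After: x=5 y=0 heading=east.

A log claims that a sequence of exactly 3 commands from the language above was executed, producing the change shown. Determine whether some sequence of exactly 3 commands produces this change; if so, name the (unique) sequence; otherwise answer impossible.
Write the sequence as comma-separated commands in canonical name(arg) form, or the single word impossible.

spin(right), straight(1), straight(1)

key: cell and facing (now E) both changed — the 3 commands mix motion and turning
from: x=3 y=0 heading=north
[1] after spin(right): x=3 y=0 heading=east
[2] after straight(1): x=4 y=0 heading=east
[3] after straight(1): x=5 y=0 heading=east
no rival 3-sequence matches.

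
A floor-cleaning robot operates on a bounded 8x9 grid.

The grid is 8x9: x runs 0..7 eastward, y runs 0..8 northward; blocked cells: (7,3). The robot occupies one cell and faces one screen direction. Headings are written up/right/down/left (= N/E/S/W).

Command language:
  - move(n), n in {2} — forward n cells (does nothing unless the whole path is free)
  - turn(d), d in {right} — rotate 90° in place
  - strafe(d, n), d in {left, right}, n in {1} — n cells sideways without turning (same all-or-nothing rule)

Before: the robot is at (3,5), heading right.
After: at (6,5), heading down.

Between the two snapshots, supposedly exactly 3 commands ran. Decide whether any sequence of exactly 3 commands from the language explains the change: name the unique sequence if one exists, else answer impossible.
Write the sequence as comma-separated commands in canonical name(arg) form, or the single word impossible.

key: position moved to (6,5) AND the heading swung to S — translation plus rotation needed
start: at (3,5), heading right
t=1 move(2) ⇒ at (5,5), heading right
t=2 turn(right) ⇒ at (5,5), heading down
t=3 strafe(left, 1) ⇒ at (6,5), heading down
uniquely the one of 64 3-step routes that fits.

move(2), turn(right), strafe(left, 1)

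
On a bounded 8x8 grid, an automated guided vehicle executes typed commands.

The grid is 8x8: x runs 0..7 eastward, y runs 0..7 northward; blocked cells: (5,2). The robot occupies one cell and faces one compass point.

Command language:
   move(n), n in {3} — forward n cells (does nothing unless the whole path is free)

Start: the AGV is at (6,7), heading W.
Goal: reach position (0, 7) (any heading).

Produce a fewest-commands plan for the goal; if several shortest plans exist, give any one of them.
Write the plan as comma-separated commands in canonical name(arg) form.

move(3), move(3)

start: at (6,7), heading W
[1] after move(3): at (3,7), heading W
[2] after move(3): at (0,7), heading W
nothing shorter than 2 reaches the goal.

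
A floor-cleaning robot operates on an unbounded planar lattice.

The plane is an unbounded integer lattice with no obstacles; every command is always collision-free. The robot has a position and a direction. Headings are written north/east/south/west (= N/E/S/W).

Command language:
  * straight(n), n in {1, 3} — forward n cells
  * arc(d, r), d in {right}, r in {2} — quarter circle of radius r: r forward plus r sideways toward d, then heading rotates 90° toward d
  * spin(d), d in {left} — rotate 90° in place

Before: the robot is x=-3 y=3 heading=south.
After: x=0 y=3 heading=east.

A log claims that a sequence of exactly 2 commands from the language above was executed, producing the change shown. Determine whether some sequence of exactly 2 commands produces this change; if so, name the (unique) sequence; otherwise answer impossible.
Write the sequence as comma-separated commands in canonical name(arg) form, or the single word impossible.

spin(left), straight(3)

key: running straight(3) before spin(left) would end elsewhere — order is forced
start: x=-3 y=3 heading=south
step 1 (spin(left)): x=-3 y=3 heading=east
step 2 (straight(3)): x=0 y=3 heading=east
uniquely the one of 16 2-step routes that fits.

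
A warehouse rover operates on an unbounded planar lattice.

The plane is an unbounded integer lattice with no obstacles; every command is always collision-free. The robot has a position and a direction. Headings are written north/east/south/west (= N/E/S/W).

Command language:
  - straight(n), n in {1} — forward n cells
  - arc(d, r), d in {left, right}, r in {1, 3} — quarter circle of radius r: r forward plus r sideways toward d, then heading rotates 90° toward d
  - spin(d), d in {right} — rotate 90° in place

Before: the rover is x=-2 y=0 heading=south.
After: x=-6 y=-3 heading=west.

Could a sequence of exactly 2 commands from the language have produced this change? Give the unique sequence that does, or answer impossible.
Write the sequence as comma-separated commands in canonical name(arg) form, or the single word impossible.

arc(right, 3), straight(1)

key: cell and facing (now W) both changed — the 2 commands mix motion and turning
from: x=-2 y=0 heading=south
step 1 (arc(right, 3)): x=-5 y=-3 heading=west
step 2 (straight(1)): x=-6 y=-3 heading=west
no other 2-command option fits: unique.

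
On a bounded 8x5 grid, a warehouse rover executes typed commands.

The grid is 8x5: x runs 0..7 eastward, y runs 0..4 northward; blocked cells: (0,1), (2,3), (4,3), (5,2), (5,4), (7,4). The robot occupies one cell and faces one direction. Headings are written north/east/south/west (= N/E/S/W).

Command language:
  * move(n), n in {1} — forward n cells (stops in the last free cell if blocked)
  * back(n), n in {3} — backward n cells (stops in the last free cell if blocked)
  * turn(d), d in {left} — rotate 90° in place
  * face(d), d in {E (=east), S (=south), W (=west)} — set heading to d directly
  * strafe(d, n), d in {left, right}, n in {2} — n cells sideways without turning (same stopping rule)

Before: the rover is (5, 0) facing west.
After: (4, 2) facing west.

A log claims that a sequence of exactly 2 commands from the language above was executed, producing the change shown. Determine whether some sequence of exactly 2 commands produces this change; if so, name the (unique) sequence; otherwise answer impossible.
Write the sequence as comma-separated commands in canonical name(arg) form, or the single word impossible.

move(1), strafe(right, 2)

key: heading stays W — no command in the sequence turns
begin: (5, 0) facing west
step 1 (move(1)): (4, 0) facing west
step 2 (strafe(right, 2)): (4, 2) facing west
uniquely the one of 64 2-step routes that fits.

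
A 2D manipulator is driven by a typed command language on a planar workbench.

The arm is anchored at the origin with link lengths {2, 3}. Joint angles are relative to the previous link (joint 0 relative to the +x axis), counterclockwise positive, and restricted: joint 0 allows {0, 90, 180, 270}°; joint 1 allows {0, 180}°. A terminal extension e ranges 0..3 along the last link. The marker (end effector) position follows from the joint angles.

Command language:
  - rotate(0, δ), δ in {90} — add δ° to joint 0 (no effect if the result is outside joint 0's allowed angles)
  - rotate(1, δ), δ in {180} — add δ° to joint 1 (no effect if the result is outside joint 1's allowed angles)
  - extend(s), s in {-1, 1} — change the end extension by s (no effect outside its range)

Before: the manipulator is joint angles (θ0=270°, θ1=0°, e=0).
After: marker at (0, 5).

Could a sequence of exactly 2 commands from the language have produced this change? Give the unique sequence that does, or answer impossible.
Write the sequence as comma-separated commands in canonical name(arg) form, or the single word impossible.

rotate(0, 90), rotate(0, 90)

t0: joint angles (θ0=270°, θ1=0°, e=0)
t=1 rotate(0, 90) ⇒ joint angles (θ0=0°, θ1=0°, e=0)
t=2 rotate(0, 90) ⇒ joint angles (θ0=90°, θ1=0°, e=0)
no rival 2-sequence matches.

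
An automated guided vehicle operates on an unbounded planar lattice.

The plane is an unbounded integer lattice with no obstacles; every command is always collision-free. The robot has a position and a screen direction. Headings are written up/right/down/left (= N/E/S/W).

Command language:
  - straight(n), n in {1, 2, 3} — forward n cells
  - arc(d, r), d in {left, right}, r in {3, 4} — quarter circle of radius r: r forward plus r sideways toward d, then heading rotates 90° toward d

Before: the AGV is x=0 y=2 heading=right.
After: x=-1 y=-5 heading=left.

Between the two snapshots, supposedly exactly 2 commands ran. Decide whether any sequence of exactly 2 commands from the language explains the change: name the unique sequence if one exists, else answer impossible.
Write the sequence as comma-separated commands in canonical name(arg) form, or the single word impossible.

arc(right, 3), arc(right, 4)

key: order matters: swapping arc(right, 3) and arc(right, 4) lands elsewhere
t0: x=0 y=2 heading=right
[1] after arc(right, 3): x=3 y=-1 heading=down
[2] after arc(right, 4): x=-1 y=-5 heading=left
all 49 alternatives checked — unique.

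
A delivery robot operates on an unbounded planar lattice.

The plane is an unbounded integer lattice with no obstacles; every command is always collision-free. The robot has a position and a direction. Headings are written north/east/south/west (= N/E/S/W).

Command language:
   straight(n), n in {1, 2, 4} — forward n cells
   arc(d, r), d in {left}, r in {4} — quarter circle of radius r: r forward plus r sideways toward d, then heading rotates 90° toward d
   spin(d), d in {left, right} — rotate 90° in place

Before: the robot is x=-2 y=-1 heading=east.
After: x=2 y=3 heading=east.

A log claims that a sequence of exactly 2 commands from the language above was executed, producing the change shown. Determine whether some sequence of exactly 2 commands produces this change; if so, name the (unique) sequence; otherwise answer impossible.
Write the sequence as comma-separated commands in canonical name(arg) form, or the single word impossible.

arc(left, 4), spin(right)

key: heading stays E — rotations cancel among the 2 commands
t0: x=-2 y=-1 heading=east
[1] after arc(left, 4): x=2 y=3 heading=north
[2] after spin(right): x=2 y=3 heading=east
uniquely the one of 36 2-step routes that fits.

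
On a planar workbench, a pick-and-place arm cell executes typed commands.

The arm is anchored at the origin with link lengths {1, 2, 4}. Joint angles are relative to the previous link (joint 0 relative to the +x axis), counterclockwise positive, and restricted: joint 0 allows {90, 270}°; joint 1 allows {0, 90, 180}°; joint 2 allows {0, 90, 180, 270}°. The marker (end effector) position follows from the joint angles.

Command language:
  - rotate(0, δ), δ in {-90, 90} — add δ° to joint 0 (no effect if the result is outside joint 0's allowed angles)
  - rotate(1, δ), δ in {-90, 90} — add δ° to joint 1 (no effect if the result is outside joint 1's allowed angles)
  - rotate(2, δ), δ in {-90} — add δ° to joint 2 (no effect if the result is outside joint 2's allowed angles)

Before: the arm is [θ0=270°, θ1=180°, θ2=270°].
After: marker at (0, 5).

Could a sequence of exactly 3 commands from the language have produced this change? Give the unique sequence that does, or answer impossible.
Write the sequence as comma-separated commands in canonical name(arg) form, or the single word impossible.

rotate(2, -90), rotate(2, -90), rotate(2, -90)

from: [θ0=270°, θ1=180°, θ2=270°]
1. rotate(2, -90) → [θ0=270°, θ1=180°, θ2=180°]
2. rotate(2, -90) → [θ0=270°, θ1=180°, θ2=90°]
3. rotate(2, -90) → [θ0=270°, θ1=180°, θ2=0°]
no rival 3-sequence matches.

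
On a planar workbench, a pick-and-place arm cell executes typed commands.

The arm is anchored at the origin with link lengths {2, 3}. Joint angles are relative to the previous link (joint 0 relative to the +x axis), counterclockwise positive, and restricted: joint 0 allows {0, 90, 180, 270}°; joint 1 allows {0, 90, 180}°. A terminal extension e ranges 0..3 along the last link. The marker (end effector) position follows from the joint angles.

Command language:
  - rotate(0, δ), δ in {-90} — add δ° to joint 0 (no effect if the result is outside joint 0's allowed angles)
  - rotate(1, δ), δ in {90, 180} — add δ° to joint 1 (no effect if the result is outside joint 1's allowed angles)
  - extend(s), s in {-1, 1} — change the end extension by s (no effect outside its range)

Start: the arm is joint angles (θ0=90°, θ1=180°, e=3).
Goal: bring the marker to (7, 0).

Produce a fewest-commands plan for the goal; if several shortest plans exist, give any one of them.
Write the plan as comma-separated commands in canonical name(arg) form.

extend(-1), rotate(0, -90), rotate(1, 180)

begin: joint angles (θ0=90°, θ1=180°, e=3)
1. extend(-1) → joint angles (θ0=90°, θ1=180°, e=2)
2. rotate(0, -90) → joint angles (θ0=0°, θ1=180°, e=2)
3. rotate(1, 180) → joint angles (θ0=0°, θ1=0°, e=2)
nothing shorter than 3 reaches the goal.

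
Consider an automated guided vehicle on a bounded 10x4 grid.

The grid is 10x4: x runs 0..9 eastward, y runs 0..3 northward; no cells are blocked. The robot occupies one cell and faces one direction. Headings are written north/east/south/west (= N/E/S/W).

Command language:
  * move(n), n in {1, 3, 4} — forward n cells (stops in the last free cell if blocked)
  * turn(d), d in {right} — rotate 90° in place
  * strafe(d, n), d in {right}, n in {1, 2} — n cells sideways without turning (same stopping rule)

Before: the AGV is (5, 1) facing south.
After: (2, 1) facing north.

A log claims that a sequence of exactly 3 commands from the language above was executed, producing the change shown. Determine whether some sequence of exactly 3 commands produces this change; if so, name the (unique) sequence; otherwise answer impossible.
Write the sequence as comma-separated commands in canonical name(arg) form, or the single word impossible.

turn(right), move(3), turn(right)

key: cell and facing (now N) both changed — the 3 commands mix motion and turning
from: (5, 1) facing south
[1] after turn(right): (5, 1) facing west
[2] after move(3): (2, 1) facing west
[3] after turn(right): (2, 1) facing north
no other 3-command option fits: unique.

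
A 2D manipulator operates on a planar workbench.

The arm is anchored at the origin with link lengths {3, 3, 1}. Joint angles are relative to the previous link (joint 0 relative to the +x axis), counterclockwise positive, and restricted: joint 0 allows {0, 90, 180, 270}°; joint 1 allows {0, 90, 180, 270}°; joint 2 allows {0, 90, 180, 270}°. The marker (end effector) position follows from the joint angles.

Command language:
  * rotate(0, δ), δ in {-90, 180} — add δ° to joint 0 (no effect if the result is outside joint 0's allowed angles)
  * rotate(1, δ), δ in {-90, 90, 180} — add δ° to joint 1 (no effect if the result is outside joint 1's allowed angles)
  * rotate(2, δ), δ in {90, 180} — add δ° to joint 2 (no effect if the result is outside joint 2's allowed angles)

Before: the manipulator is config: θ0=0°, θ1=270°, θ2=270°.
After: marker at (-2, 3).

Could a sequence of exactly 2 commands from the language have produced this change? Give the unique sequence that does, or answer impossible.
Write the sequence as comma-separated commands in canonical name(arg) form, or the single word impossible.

initial: config: θ0=0°, θ1=270°, θ2=270°
t=1 rotate(0, -90) ⇒ config: θ0=270°, θ1=270°, θ2=270°
t=2 rotate(0, -90) ⇒ config: θ0=180°, θ1=270°, θ2=270°
all 49 alternatives checked — unique.

rotate(0, -90), rotate(0, -90)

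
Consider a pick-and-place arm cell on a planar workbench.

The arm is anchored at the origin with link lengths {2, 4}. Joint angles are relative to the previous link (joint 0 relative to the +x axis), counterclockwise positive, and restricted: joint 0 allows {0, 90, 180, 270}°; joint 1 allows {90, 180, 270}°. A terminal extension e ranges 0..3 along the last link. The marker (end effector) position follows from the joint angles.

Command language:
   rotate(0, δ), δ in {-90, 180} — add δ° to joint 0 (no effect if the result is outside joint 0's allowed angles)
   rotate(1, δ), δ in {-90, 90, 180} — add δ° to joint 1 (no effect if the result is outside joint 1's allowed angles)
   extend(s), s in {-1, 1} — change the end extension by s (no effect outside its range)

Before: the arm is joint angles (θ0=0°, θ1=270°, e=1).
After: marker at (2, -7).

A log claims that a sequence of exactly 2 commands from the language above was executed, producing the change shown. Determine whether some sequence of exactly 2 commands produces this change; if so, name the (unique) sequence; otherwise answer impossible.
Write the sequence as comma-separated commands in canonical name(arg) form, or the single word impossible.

start: joint angles (θ0=0°, θ1=270°, e=1)
[1] after extend(1): joint angles (θ0=0°, θ1=270°, e=2)
[2] after extend(1): joint angles (θ0=0°, θ1=270°, e=3)
all 49 alternatives checked — unique.

extend(1), extend(1)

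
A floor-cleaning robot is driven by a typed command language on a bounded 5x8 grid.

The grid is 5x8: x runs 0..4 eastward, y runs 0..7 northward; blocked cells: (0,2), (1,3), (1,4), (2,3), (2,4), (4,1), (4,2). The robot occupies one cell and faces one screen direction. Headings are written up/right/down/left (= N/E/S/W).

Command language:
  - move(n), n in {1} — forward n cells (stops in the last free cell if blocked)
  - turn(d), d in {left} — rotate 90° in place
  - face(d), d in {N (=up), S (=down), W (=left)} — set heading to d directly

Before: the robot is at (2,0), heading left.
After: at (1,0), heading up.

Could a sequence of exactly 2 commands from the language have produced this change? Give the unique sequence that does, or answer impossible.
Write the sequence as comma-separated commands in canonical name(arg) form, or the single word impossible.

key: position moved to (1,0) AND the heading swung to N — translation plus rotation needed
t0: at (2,0), heading left
step 1 (move(1)): at (1,0), heading left
step 2 (face(N)): at (1,0), heading up
all 25 alternatives checked — unique.

move(1), face(N)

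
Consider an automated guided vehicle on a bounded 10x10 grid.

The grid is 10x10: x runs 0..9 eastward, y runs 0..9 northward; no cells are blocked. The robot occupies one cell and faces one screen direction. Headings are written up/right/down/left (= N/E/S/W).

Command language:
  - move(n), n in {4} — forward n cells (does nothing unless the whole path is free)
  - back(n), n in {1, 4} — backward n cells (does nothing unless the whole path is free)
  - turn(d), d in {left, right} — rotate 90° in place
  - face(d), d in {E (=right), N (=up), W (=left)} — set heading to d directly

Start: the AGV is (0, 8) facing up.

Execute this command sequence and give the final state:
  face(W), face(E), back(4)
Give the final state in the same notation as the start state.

begin: (0, 8) facing up
1. face(W) → (0, 8) facing left
2. face(E) → (0, 8) facing right
3. back(4) → (0, 8) facing right

(0, 8) facing right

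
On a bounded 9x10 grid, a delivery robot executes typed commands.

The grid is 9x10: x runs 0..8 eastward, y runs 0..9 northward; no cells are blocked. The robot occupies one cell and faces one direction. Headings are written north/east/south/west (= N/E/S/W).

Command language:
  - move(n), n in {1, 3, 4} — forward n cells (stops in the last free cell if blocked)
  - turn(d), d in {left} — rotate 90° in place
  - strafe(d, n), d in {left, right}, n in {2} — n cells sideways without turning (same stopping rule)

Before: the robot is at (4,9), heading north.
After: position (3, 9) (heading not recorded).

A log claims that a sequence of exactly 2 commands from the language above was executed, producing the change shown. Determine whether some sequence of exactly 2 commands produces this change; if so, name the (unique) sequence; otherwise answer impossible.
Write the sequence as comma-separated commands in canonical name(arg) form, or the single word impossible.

turn(left), move(1)

key: order matters: swapping turn(left) and move(1) lands elsewhere
begin: at (4,9), heading north
t=1 turn(left) ⇒ at (4,9), heading west
t=2 move(1) ⇒ at (3,9), heading west
no rival 2-sequence matches.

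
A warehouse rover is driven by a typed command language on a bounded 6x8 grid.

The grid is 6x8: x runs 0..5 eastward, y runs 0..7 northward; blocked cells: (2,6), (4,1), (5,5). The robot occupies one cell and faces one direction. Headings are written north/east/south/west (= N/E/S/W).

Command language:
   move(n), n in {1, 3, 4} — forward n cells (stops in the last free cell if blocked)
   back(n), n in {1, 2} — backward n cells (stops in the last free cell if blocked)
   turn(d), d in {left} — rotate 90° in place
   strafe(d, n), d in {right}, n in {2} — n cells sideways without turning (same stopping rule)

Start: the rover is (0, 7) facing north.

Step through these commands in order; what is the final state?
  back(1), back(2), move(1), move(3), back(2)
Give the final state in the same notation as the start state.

(0, 5) facing north

t0: (0, 7) facing north
t=1 back(1) ⇒ (0, 6) facing north
t=2 back(2) ⇒ (0, 4) facing north
t=3 move(1) ⇒ (0, 5) facing north
t=4 move(3) ⇒ (0, 7) facing north
t=5 back(2) ⇒ (0, 5) facing north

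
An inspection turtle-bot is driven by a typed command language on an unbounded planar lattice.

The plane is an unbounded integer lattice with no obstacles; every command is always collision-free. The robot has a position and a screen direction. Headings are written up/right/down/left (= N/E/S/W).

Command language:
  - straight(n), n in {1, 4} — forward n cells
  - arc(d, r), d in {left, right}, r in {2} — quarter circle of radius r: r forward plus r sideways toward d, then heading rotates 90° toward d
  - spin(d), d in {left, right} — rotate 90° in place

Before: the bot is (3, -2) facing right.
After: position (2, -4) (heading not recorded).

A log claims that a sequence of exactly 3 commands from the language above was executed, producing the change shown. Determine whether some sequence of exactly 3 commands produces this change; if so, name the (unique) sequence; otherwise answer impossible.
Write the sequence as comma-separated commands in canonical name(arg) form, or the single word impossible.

key: running arc(right, 2) before straight(1) would end elsewhere — order is forced
initial: (3, -2) facing right
[1] after straight(1): (4, -2) facing right
[2] after spin(right): (4, -2) facing down
[3] after arc(right, 2): (2, -4) facing left
all 216 alternatives checked — unique.

straight(1), spin(right), arc(right, 2)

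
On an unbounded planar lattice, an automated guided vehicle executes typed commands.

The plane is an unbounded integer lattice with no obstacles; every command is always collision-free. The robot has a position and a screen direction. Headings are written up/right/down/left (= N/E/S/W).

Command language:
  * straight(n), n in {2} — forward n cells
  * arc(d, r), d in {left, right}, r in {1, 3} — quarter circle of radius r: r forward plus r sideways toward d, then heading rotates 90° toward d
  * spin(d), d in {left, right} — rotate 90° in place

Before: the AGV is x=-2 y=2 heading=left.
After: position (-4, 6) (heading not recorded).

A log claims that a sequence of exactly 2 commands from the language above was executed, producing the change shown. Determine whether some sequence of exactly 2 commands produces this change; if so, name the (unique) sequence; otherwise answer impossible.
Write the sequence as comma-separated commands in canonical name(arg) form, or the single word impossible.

key: running arc(right, 1) before arc(right, 3) would end elsewhere — order is forced
from: x=-2 y=2 heading=left
step 1 (arc(right, 3)): x=-5 y=5 heading=up
step 2 (arc(right, 1)): x=-4 y=6 heading=right
uniquely the one of 49 2-step routes that fits.

arc(right, 3), arc(right, 1)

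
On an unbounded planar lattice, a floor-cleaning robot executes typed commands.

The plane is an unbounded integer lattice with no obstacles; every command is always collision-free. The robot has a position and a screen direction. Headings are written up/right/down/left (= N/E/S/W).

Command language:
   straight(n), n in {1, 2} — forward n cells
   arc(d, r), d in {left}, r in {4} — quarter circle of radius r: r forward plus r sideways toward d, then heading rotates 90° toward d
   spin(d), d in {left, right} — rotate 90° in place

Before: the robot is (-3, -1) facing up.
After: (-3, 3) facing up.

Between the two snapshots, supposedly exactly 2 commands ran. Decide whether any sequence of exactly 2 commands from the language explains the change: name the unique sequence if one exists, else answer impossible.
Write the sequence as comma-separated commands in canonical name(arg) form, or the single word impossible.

straight(2), straight(2)

key: still facing N at the end — nothing in the sequence rotates
begin: (-3, -1) facing up
step 1 (straight(2)): (-3, 1) facing up
step 2 (straight(2)): (-3, 3) facing up
no other 2-command option fits: unique.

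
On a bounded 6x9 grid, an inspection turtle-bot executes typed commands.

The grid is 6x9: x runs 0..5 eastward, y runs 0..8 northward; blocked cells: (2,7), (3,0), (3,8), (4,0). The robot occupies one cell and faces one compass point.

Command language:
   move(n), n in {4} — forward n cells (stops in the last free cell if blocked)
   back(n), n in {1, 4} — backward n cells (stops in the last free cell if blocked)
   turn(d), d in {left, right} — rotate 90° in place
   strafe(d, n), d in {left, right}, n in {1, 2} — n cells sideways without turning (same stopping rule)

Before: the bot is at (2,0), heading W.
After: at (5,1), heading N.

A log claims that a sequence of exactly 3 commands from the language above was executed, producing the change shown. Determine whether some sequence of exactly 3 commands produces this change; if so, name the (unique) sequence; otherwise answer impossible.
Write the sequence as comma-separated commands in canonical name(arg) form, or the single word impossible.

strafe(right, 1), back(4), turn(right)

key: running turn(right) before strafe(right, 1) would end elsewhere — order is forced
from: at (2,0), heading W
step 1 (strafe(right, 1)): at (2,1), heading W
step 2 (back(4)): at (5,1), heading W
step 3 (turn(right)): at (5,1), heading N
no rival 3-sequence matches.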